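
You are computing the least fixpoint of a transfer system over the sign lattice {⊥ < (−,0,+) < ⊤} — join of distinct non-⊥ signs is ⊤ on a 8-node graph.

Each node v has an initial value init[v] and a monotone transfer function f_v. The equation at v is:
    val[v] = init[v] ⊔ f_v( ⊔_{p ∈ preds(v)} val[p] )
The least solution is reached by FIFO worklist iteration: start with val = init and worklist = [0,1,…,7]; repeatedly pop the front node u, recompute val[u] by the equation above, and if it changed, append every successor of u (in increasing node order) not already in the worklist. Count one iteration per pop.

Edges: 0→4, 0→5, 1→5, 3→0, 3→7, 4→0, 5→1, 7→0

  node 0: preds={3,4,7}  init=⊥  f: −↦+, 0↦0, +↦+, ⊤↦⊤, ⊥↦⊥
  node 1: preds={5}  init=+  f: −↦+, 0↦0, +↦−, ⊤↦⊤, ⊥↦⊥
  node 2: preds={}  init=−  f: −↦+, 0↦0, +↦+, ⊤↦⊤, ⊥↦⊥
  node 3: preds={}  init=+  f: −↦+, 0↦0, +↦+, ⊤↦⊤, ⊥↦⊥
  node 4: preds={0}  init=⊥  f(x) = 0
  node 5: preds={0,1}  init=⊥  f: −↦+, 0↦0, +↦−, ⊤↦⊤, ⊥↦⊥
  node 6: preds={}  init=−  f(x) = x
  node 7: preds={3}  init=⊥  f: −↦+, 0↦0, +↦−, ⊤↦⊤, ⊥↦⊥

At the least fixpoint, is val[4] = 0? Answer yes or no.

yes

Trace (14 dequeues):
  [1] u=0 | in + | out + | prev ⊥ | push {}
  [2] u=1 | in ⊥ | out + | ==
  [3] u=2 | in ⊥ | out − | ==
  [4] u=3 | in ⊥ | out + | ==
  [5] u=4 | in + | out 0 | prev ⊥ | push {0}
  [6] u=5 | in + | out − | prev ⊥ | push {1}
  [7] u=6 | in ⊥ | out − | ==
  [8] u=7 | in + | out − | prev ⊥ | push {}
  [9] u=0 | in ⊤ | out ⊤ | prev + | push {4,5}
  [10] u=1 | in − | out + | ==
  [11] u=4 | in ⊤ | out 0 | ==
  [12] u=5 | in ⊤ | out ⊤ | prev − | push {1}
  [13] u=1 | in ⊤ | out ⊤ | prev + | push {5}
  [14] u=5 | in ⊤ | out ⊤ | ==

Converged values:
  [0] ⊤
  [1] ⊤
  [2] −
  [3] +
  [4] 0
  [5] ⊤
  [6] −
  [7] −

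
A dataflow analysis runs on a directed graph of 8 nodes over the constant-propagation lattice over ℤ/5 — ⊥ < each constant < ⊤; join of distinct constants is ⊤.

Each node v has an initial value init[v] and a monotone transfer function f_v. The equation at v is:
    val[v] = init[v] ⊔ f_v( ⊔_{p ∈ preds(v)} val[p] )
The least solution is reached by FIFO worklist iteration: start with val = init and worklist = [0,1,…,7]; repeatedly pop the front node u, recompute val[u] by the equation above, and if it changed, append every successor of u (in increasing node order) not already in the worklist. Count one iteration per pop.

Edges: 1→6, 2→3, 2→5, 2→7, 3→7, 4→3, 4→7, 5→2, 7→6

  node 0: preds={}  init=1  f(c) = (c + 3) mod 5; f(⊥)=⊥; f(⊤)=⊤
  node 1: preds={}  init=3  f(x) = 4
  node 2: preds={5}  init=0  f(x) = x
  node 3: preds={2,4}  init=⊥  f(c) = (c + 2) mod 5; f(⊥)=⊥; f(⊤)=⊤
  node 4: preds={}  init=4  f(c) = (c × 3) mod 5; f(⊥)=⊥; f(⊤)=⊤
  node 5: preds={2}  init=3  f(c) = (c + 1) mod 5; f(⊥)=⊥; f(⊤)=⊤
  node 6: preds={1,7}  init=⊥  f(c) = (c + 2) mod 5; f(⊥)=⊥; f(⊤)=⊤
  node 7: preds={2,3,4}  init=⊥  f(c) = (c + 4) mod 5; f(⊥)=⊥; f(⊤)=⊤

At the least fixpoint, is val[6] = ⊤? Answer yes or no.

yes

Worklist (10 pops):
  #1 pop 0: in=⊥ → 1 (no change)
  #2 pop 1: in=⊥ → ⊤ (was 3); enqueue []
  #3 pop 2: in=3 → ⊤ (was 0); enqueue []
  #4 pop 3: in=⊤ → ⊤ (was ⊥); enqueue []
  #5 pop 4: in=⊥ → 4 (no change)
  #6 pop 5: in=⊤ → ⊤ (was 3); enqueue [2]
  #7 pop 6: in=⊤ → ⊤ (was ⊥); enqueue []
  #8 pop 7: in=⊤ → ⊤ (was ⊥); enqueue [6]
  #9 pop 2: in=⊤ → ⊤ (no change)
  #10 pop 6: in=⊤ → ⊤ (no change)

Fixpoint:
  val[0] = 1
  val[1] = ⊤
  val[2] = ⊤
  val[3] = ⊤
  val[4] = 4
  val[5] = ⊤
  val[6] = ⊤
  val[7] = ⊤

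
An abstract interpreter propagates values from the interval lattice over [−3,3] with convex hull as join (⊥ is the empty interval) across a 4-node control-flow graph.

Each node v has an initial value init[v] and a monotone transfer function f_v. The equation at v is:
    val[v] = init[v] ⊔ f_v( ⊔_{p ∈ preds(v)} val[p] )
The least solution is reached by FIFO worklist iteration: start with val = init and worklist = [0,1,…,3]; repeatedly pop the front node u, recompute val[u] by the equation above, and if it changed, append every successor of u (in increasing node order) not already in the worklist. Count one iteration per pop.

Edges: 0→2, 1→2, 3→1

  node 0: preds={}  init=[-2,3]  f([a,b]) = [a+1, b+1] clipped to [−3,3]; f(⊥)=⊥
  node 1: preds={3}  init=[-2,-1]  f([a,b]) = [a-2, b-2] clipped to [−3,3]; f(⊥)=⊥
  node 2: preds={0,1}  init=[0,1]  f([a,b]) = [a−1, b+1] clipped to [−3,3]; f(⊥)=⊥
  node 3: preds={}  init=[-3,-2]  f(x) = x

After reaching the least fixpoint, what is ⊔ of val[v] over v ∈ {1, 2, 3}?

[-3,3]

Trace (4 dequeues):
  [1] u=0 | in ⊥ | out [-2,3] | ==
  [2] u=1 | in [-3,-2] | out [-3,-1] | prev [-2,-1] | push {}
  [3] u=2 | in [-3,3] | out [-3,3] | prev [0,1] | push {}
  [4] u=3 | in ⊥ | out [-3,-2] | ==

Converged values:
  [0] [-2,3]
  [1] [-3,-1]
  [2] [-3,3]
  [3] [-3,-2]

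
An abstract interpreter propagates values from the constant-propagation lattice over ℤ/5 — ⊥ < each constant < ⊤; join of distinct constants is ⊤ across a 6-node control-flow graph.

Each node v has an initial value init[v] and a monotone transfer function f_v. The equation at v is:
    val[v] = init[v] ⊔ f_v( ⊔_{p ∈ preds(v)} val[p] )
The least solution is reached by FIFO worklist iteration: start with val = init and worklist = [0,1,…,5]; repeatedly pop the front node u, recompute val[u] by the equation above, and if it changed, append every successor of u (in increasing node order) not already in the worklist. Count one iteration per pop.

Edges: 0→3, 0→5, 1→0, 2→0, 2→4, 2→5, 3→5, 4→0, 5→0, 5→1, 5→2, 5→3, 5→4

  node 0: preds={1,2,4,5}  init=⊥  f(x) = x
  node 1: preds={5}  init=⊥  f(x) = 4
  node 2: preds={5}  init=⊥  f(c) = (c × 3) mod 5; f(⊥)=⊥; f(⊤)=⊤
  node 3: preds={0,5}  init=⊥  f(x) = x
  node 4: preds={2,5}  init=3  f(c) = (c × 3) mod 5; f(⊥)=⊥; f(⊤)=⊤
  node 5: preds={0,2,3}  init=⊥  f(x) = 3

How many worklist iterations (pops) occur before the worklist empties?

Trace (13 dequeues):
  [1] u=0 | in 3 | out 3 | prev ⊥ | push {}
  [2] u=1 | in ⊥ | out 4 | prev ⊥ | push {0}
  [3] u=2 | in ⊥ | out ⊥ | ==
  [4] u=3 | in 3 | out 3 | prev ⊥ | push {}
  [5] u=4 | in ⊥ | out 3 | ==
  [6] u=5 | in 3 | out 3 | prev ⊥ | push {1,2,3,4}
  [7] u=0 | in ⊤ | out ⊤ | prev 3 | push {5}
  [8] u=1 | in 3 | out 4 | ==
  [9] u=2 | in 3 | out 4 | prev ⊥ | push {0}
  [10] u=3 | in ⊤ | out ⊤ | prev 3 | push {}
  [11] u=4 | in ⊤ | out ⊤ | prev 3 | push {}
  [12] u=5 | in ⊤ | out 3 | ==
  [13] u=0 | in ⊤ | out ⊤ | ==

Converged values:
  [0] ⊤
  [1] 4
  [2] 4
  [3] ⊤
  [4] ⊤
  [5] 3

13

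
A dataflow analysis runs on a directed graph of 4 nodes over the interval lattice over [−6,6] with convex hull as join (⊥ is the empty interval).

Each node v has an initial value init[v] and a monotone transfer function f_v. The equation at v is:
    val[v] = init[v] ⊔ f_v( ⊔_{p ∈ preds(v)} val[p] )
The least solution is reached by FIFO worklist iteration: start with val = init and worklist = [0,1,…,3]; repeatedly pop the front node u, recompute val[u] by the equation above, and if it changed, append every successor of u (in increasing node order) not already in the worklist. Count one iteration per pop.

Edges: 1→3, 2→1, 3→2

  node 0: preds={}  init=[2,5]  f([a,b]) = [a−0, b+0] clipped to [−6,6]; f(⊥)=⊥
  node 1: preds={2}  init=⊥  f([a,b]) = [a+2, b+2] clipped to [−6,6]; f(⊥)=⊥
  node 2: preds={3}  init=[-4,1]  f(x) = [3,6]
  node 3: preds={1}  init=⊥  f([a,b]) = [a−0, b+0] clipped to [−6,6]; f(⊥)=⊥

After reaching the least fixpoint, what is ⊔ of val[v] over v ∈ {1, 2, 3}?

[-4,6]

Worklist (8 pops):
  #1 pop 0: in=⊥ → [2,5] (no change)
  #2 pop 1: in=[-4,1] → [-2,3] (was ⊥); enqueue []
  #3 pop 2: in=⊥ → [-4,6] (was [-4,1]); enqueue [1]
  #4 pop 3: in=[-2,3] → [-2,3] (was ⊥); enqueue [2]
  #5 pop 1: in=[-4,6] → [-2,6] (was [-2,3]); enqueue [3]
  #6 pop 2: in=[-2,3] → [-4,6] (no change)
  #7 pop 3: in=[-2,6] → [-2,6] (was [-2,3]); enqueue [2]
  #8 pop 2: in=[-2,6] → [-4,6] (no change)

Fixpoint:
  val[0] = [2,5]
  val[1] = [-2,6]
  val[2] = [-4,6]
  val[3] = [-2,6]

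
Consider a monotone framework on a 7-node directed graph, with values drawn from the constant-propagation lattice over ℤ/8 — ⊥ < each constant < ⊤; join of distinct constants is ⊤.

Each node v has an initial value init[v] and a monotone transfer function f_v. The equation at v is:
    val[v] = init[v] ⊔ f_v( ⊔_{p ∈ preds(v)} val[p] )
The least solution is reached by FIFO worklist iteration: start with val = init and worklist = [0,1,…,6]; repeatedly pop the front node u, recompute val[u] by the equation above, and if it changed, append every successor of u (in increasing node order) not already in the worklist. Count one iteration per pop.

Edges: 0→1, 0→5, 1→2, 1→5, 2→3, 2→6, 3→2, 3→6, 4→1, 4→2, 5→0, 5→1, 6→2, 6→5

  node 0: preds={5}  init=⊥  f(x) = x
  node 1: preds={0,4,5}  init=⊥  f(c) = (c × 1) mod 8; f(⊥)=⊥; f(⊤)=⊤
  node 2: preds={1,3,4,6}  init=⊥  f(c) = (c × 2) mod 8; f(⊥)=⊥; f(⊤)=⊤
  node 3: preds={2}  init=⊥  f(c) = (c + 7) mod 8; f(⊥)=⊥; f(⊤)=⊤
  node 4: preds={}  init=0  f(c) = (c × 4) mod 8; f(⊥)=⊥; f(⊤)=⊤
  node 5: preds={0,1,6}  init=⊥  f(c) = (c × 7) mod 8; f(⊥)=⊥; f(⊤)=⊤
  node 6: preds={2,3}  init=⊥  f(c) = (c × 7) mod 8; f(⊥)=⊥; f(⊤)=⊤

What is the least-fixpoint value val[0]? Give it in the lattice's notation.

Iteration log — 17 steps:
  step 1. node 0  ⊔preds=⊥  new=⊥  stable
  step 2. node 1  ⊔preds=0  new=0  old=⊥  +wl: 
  step 3. node 2  ⊔preds=0  new=0  old=⊥  +wl: 
  step 4. node 3  ⊔preds=0  new=7  old=⊥  +wl: 2
  step 5. node 4  ⊔preds=⊥  new=0  stable
  step 6. node 5  ⊔preds=0  new=0  old=⊥  +wl: 0,1
  step 7. node 6  ⊔preds=⊤  new=⊤  old=⊥  +wl: 5
  step 8. node 2  ⊔preds=⊤  new=⊤  old=0  +wl: 3,6
  step 9. node 0  ⊔preds=0  new=0  old=⊥  +wl: 
  step 10. node 1  ⊔preds=0  new=0  stable
  step 11. node 5  ⊔preds=⊤  new=⊤  old=0  +wl: 0,1
  step 12. node 3  ⊔preds=⊤  new=⊤  old=7  +wl: 2
  step 13. node 6  ⊔preds=⊤  new=⊤  stable
  step 14. node 0  ⊔preds=⊤  new=⊤  old=0  +wl: 5
  step 15. node 1  ⊔preds=⊤  new=⊤  old=0  +wl: 
  step 16. node 2  ⊔preds=⊤  new=⊤  stable
  step 17. node 5  ⊔preds=⊤  new=⊤  stable

Least fixpoint reached:
  node 0: ⊤
  node 1: ⊤
  node 2: ⊤
  node 3: ⊤
  node 4: 0
  node 5: ⊤
  node 6: ⊤

⊤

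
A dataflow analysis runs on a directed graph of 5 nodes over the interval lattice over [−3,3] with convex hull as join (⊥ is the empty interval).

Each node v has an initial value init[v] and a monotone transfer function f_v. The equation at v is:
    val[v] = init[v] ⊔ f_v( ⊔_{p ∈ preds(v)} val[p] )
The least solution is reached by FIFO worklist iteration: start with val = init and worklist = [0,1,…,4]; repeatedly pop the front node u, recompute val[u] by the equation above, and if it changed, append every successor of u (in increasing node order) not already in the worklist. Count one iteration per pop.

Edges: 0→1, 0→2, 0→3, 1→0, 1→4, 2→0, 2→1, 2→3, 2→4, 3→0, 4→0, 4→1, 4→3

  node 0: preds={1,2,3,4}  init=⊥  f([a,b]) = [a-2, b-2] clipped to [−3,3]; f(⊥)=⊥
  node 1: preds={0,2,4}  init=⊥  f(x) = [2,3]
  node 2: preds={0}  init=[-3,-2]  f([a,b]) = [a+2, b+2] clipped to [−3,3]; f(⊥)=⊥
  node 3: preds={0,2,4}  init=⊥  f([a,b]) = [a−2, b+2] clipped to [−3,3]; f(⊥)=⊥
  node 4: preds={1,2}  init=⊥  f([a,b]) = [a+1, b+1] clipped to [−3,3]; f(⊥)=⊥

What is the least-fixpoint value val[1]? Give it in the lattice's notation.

Worklist (13 pops):
  #1 pop 0: in=[-3,-2] → [-3,-3] (was ⊥); enqueue []
  #2 pop 1: in=[-3,-2] → [2,3] (was ⊥); enqueue [0]
  #3 pop 2: in=[-3,-3] → [-3,-1] (was [-3,-2]); enqueue [1]
  #4 pop 3: in=[-3,-1] → [-3,1] (was ⊥); enqueue []
  #5 pop 4: in=[-3,3] → [-2,3] (was ⊥); enqueue [3]
  #6 pop 0: in=[-3,3] → [-3,1] (was [-3,-3]); enqueue [2]
  #7 pop 1: in=[-3,3] → [2,3] (no change)
  #8 pop 3: in=[-3,3] → [-3,3] (was [-3,1]); enqueue [0]
  #9 pop 2: in=[-3,1] → [-3,3] (was [-3,-1]); enqueue [1,3,4]
  #10 pop 0: in=[-3,3] → [-3,1] (no change)
  #11 pop 1: in=[-3,3] → [2,3] (no change)
  #12 pop 3: in=[-3,3] → [-3,3] (no change)
  #13 pop 4: in=[-3,3] → [-2,3] (no change)

Fixpoint:
  val[0] = [-3,1]
  val[1] = [2,3]
  val[2] = [-3,3]
  val[3] = [-3,3]
  val[4] = [-2,3]

[2,3]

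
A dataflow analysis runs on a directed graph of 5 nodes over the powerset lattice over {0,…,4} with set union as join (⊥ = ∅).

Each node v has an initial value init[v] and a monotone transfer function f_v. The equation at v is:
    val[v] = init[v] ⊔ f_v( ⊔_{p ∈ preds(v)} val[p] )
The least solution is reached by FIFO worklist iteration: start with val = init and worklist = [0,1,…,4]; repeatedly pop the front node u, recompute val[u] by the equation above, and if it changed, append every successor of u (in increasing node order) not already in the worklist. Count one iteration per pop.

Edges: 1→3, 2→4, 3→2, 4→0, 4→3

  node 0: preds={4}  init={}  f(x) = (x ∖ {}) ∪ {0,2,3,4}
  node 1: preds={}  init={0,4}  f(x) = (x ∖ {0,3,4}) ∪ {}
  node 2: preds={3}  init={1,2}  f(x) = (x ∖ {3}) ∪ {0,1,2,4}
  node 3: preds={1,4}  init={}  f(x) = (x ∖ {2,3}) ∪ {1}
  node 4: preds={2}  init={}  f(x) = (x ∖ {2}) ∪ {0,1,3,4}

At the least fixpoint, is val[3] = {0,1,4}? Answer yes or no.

Worklist (8 pops):
  #1 pop 0: in={} → {0,2,3,4} (was {}); enqueue []
  #2 pop 1: in={} → {0,4} (no change)
  #3 pop 2: in={} → {0,1,2,4} (was {1,2}); enqueue []
  #4 pop 3: in={0,4} → {0,1,4} (was {}); enqueue [2]
  #5 pop 4: in={0,1,2,4} → {0,1,3,4} (was {}); enqueue [0,3]
  #6 pop 2: in={0,1,4} → {0,1,2,4} (no change)
  #7 pop 0: in={0,1,3,4} → {0,1,2,3,4} (was {0,2,3,4}); enqueue []
  #8 pop 3: in={0,1,3,4} → {0,1,4} (no change)

Fixpoint:
  val[0] = {0,1,2,3,4}
  val[1] = {0,4}
  val[2] = {0,1,2,4}
  val[3] = {0,1,4}
  val[4] = {0,1,3,4}

yes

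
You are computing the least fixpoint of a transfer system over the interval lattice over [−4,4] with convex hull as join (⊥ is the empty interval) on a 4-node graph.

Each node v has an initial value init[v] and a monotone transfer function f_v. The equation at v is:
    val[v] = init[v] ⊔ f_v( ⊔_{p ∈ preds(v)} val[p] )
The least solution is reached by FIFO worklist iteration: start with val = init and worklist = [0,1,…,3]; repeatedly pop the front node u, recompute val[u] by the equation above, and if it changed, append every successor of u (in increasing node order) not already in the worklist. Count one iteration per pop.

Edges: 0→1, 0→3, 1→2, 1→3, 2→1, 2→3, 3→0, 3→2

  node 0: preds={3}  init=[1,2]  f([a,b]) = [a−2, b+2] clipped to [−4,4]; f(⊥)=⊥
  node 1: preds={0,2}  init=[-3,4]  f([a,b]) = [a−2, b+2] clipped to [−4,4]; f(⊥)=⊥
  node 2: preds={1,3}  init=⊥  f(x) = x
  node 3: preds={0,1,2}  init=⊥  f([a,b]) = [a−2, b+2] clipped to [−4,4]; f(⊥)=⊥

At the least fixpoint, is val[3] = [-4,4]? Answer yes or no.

Iteration log — 9 steps:
  step 1. node 0  ⊔preds=⊥  new=[1,2]  stable
  step 2. node 1  ⊔preds=[1,2]  new=[-3,4]  stable
  step 3. node 2  ⊔preds=[-3,4]  new=[-3,4]  old=⊥  +wl: 1
  step 4. node 3  ⊔preds=[-3,4]  new=[-4,4]  old=⊥  +wl: 0,2
  step 5. node 1  ⊔preds=[-3,4]  new=[-4,4]  old=[-3,4]  +wl: 3
  step 6. node 0  ⊔preds=[-4,4]  new=[-4,4]  old=[1,2]  +wl: 1
  step 7. node 2  ⊔preds=[-4,4]  new=[-4,4]  old=[-3,4]  +wl: 
  step 8. node 3  ⊔preds=[-4,4]  new=[-4,4]  stable
  step 9. node 1  ⊔preds=[-4,4]  new=[-4,4]  stable

Least fixpoint reached:
  node 0: [-4,4]
  node 1: [-4,4]
  node 2: [-4,4]
  node 3: [-4,4]

yes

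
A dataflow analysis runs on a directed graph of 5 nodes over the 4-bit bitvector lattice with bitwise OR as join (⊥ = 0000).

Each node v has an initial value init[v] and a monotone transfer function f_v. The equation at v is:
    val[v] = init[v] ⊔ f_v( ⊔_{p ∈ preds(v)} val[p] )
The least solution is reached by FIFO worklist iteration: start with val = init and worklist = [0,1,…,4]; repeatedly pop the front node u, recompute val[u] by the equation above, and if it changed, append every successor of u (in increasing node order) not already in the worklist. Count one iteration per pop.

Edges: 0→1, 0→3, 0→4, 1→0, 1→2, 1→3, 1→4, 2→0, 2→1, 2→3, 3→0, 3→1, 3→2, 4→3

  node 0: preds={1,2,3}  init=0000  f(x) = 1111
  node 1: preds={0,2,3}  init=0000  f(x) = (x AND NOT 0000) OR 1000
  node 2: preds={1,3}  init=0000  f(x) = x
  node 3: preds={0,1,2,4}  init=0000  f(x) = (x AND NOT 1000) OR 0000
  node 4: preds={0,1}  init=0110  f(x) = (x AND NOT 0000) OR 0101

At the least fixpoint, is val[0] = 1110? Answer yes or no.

Trace (9 dequeues):
  [1] u=0 | in 0000 | out 1111 | prev 0000 | push {}
  [2] u=1 | in 1111 | out 1111 | prev 0000 | push {0}
  [3] u=2 | in 1111 | out 1111 | prev 0000 | push {1}
  [4] u=3 | in 1111 | out 0111 | prev 0000 | push {2}
  [5] u=4 | in 1111 | out 1111 | prev 0110 | push {3}
  [6] u=0 | in 1111 | out 1111 | ==
  [7] u=1 | in 1111 | out 1111 | ==
  [8] u=2 | in 1111 | out 1111 | ==
  [9] u=3 | in 1111 | out 0111 | ==

Converged values:
  [0] 1111
  [1] 1111
  [2] 1111
  [3] 0111
  [4] 1111

no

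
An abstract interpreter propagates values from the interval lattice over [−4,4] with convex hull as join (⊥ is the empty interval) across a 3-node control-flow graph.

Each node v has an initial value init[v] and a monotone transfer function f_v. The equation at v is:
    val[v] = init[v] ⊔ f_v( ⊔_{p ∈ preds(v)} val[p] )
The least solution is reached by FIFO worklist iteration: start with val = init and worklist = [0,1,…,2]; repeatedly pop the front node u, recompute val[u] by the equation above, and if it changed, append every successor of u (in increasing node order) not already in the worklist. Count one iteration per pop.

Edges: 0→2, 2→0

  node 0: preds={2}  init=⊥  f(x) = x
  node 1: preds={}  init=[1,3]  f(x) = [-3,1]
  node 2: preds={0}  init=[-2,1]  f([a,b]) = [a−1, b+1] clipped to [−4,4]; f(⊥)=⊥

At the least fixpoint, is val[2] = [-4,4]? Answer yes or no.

Worklist (9 pops):
  #1 pop 0: in=[-2,1] → [-2,1] (was ⊥); enqueue []
  #2 pop 1: in=⊥ → [-3,3] (was [1,3]); enqueue []
  #3 pop 2: in=[-2,1] → [-3,2] (was [-2,1]); enqueue [0]
  #4 pop 0: in=[-3,2] → [-3,2] (was [-2,1]); enqueue [2]
  #5 pop 2: in=[-3,2] → [-4,3] (was [-3,2]); enqueue [0]
  #6 pop 0: in=[-4,3] → [-4,3] (was [-3,2]); enqueue [2]
  #7 pop 2: in=[-4,3] → [-4,4] (was [-4,3]); enqueue [0]
  #8 pop 0: in=[-4,4] → [-4,4] (was [-4,3]); enqueue [2]
  #9 pop 2: in=[-4,4] → [-4,4] (no change)

Fixpoint:
  val[0] = [-4,4]
  val[1] = [-3,3]
  val[2] = [-4,4]

yes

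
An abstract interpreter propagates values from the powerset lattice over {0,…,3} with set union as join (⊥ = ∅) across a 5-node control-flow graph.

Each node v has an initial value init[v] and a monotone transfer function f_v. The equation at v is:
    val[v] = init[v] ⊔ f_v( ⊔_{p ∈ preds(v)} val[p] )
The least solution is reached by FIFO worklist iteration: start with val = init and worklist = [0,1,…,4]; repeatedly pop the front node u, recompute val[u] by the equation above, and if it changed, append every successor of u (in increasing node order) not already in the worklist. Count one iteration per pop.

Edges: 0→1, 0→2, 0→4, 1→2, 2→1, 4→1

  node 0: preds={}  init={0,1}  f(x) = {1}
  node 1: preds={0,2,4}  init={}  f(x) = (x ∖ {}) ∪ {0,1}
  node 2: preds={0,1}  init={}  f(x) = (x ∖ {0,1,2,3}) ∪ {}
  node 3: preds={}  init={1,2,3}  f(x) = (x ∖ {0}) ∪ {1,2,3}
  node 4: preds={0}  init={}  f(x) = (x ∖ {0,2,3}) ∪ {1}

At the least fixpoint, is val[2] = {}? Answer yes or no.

Trace (6 dequeues):
  [1] u=0 | in {} | out {0,1} | ==
  [2] u=1 | in {0,1} | out {0,1} | prev {} | push {}
  [3] u=2 | in {0,1} | out {} | ==
  [4] u=3 | in {} | out {1,2,3} | ==
  [5] u=4 | in {0,1} | out {1} | prev {} | push {1}
  [6] u=1 | in {0,1} | out {0,1} | ==

Converged values:
  [0] {0,1}
  [1] {0,1}
  [2] {}
  [3] {1,2,3}
  [4] {1}

yes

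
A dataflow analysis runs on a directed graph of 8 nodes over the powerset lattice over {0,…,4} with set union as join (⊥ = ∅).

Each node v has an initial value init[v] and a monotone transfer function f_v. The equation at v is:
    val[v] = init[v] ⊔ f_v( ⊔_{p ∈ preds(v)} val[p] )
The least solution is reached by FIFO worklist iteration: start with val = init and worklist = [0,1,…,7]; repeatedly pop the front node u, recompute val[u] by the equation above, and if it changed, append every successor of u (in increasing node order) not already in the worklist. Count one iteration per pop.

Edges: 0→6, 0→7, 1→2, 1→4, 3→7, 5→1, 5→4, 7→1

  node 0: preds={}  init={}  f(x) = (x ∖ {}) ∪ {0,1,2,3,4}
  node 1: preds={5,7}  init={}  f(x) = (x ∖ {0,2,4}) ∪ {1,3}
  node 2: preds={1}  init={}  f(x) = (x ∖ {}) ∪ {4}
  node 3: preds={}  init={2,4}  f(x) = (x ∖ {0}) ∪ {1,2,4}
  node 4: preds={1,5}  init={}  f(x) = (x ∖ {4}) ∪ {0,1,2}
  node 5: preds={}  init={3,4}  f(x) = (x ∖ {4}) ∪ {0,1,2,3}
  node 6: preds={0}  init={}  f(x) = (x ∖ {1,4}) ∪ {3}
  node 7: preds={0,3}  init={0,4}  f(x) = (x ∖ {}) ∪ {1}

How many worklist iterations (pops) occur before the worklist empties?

Trace (10 dequeues):
  [1] u=0 | in {} | out {0,1,2,3,4} | prev {} | push {}
  [2] u=1 | in {0,3,4} | out {1,3} | prev {} | push {}
  [3] u=2 | in {1,3} | out {1,3,4} | prev {} | push {}
  [4] u=3 | in {} | out {1,2,4} | prev {2,4} | push {}
  [5] u=4 | in {1,3,4} | out {0,1,2,3} | prev {} | push {}
  [6] u=5 | in {} | out {0,1,2,3,4} | prev {3,4} | push {1,4}
  [7] u=6 | in {0,1,2,3,4} | out {0,2,3} | prev {} | push {}
  [8] u=7 | in {0,1,2,3,4} | out {0,1,2,3,4} | prev {0,4} | push {}
  [9] u=1 | in {0,1,2,3,4} | out {1,3} | ==
  [10] u=4 | in {0,1,2,3,4} | out {0,1,2,3} | ==

Converged values:
  [0] {0,1,2,3,4}
  [1] {1,3}
  [2] {1,3,4}
  [3] {1,2,4}
  [4] {0,1,2,3}
  [5] {0,1,2,3,4}
  [6] {0,2,3}
  [7] {0,1,2,3,4}

10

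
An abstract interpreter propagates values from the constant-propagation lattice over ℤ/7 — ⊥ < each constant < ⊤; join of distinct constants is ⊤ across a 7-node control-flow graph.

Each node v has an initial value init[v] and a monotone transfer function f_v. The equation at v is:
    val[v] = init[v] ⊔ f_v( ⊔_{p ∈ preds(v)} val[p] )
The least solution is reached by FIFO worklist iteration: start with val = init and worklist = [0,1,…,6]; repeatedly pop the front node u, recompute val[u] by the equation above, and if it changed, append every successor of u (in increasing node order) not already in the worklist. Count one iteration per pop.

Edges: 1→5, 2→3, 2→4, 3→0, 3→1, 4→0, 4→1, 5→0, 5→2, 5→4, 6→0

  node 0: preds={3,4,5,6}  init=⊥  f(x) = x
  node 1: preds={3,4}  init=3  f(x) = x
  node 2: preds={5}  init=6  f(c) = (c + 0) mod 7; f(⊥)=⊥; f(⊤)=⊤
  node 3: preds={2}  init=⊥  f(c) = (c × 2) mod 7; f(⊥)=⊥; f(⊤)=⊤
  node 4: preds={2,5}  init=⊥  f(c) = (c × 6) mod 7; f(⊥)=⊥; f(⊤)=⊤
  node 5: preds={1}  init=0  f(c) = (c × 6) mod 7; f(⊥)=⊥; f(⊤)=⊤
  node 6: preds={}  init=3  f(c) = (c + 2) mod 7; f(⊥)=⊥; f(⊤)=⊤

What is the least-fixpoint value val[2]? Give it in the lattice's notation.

⊤

Trace (12 dequeues):
  [1] u=0 | in ⊤ | out ⊤ | prev ⊥ | push {}
  [2] u=1 | in ⊥ | out 3 | ==
  [3] u=2 | in 0 | out ⊤ | prev 6 | push {}
  [4] u=3 | in ⊤ | out ⊤ | prev ⊥ | push {0,1}
  [5] u=4 | in ⊤ | out ⊤ | prev ⊥ | push {}
  [6] u=5 | in 3 | out ⊤ | prev 0 | push {2,4}
  [7] u=6 | in ⊥ | out 3 | ==
  [8] u=0 | in ⊤ | out ⊤ | ==
  [9] u=1 | in ⊤ | out ⊤ | prev 3 | push {5}
  [10] u=2 | in ⊤ | out ⊤ | ==
  [11] u=4 | in ⊤ | out ⊤ | ==
  [12] u=5 | in ⊤ | out ⊤ | ==

Converged values:
  [0] ⊤
  [1] ⊤
  [2] ⊤
  [3] ⊤
  [4] ⊤
  [5] ⊤
  [6] 3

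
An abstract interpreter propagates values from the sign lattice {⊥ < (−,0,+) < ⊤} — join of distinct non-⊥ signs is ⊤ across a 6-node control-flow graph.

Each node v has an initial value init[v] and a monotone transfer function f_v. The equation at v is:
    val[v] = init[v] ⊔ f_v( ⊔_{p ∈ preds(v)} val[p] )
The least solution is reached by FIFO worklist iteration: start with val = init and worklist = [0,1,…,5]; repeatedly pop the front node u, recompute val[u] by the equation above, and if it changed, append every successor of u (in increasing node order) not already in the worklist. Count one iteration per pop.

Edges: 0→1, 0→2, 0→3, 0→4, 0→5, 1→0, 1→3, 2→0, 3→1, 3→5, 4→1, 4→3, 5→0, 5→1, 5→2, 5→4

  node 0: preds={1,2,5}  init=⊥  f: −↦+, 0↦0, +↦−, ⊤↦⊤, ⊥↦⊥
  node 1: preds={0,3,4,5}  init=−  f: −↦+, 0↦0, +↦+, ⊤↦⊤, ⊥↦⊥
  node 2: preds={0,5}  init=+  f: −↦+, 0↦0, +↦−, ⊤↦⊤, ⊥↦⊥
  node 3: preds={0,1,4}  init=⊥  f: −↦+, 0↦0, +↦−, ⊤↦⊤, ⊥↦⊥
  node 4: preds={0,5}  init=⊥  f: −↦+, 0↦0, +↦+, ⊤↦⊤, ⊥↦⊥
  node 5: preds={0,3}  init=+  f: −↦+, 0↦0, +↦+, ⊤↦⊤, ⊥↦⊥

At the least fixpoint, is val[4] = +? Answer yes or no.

Iteration log — 11 steps:
  step 1. node 0  ⊔preds=⊤  new=⊤  old=⊥  +wl: 
  step 2. node 1  ⊔preds=⊤  new=⊤  old=−  +wl: 0
  step 3. node 2  ⊔preds=⊤  new=⊤  old=+  +wl: 
  step 4. node 3  ⊔preds=⊤  new=⊤  old=⊥  +wl: 1
  step 5. node 4  ⊔preds=⊤  new=⊤  old=⊥  +wl: 3
  step 6. node 5  ⊔preds=⊤  new=⊤  old=+  +wl: 2,4
  step 7. node 0  ⊔preds=⊤  new=⊤  stable
  step 8. node 1  ⊔preds=⊤  new=⊤  stable
  step 9. node 3  ⊔preds=⊤  new=⊤  stable
  step 10. node 2  ⊔preds=⊤  new=⊤  stable
  step 11. node 4  ⊔preds=⊤  new=⊤  stable

Least fixpoint reached:
  node 0: ⊤
  node 1: ⊤
  node 2: ⊤
  node 3: ⊤
  node 4: ⊤
  node 5: ⊤

no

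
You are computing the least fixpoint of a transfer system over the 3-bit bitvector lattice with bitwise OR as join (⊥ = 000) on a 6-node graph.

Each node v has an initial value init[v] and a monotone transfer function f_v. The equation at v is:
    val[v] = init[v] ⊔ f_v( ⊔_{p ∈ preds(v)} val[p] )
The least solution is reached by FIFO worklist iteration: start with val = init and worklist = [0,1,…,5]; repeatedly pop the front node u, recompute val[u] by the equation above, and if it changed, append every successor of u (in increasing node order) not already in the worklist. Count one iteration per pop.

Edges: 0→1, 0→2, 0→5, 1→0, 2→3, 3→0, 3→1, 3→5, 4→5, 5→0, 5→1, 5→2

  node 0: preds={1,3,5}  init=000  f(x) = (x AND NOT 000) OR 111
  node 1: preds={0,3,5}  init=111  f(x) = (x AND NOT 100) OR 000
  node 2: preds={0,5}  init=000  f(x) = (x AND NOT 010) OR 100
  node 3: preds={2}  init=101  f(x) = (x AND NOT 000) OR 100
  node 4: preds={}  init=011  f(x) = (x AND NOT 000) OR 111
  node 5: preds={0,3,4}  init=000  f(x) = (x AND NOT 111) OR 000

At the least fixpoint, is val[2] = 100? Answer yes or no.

no

Iteration log — 6 steps:
  step 1. node 0  ⊔preds=111  new=111  old=000  +wl: 
  step 2. node 1  ⊔preds=111  new=111  stable
  step 3. node 2  ⊔preds=111  new=101  old=000  +wl: 
  step 4. node 3  ⊔preds=101  new=101  stable
  step 5. node 4  ⊔preds=000  new=111  old=011  +wl: 
  step 6. node 5  ⊔preds=111  new=000  stable

Least fixpoint reached:
  node 0: 111
  node 1: 111
  node 2: 101
  node 3: 101
  node 4: 111
  node 5: 000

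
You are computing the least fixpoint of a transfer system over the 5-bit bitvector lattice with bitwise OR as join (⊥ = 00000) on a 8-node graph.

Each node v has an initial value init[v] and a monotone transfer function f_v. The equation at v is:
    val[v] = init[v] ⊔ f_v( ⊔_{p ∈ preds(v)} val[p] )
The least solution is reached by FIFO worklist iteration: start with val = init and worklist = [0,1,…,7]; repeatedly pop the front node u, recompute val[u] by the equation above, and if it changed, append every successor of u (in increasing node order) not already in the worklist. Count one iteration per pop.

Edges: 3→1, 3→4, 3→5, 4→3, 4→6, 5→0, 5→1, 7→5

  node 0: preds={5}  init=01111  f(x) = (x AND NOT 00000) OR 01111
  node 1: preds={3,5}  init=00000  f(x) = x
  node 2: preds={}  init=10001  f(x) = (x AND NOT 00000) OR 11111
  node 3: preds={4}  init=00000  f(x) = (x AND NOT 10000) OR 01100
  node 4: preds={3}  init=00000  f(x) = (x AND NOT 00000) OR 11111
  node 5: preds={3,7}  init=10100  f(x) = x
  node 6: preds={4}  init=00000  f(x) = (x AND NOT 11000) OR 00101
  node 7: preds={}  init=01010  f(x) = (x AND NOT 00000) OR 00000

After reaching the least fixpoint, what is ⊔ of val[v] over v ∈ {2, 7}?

11111

Worklist (16 pops):
  #1 pop 0: in=10100 → 11111 (was 01111); enqueue []
  #2 pop 1: in=10100 → 10100 (was 00000); enqueue []
  #3 pop 2: in=00000 → 11111 (was 10001); enqueue []
  #4 pop 3: in=00000 → 01100 (was 00000); enqueue [1]
  #5 pop 4: in=01100 → 11111 (was 00000); enqueue [3]
  #6 pop 5: in=01110 → 11110 (was 10100); enqueue [0]
  #7 pop 6: in=11111 → 00111 (was 00000); enqueue []
  #8 pop 7: in=00000 → 01010 (no change)
  #9 pop 1: in=11110 → 11110 (was 10100); enqueue []
  #10 pop 3: in=11111 → 01111 (was 01100); enqueue [1,4,5]
  #11 pop 0: in=11110 → 11111 (no change)
  #12 pop 1: in=11111 → 11111 (was 11110); enqueue []
  #13 pop 4: in=01111 → 11111 (no change)
  #14 pop 5: in=01111 → 11111 (was 11110); enqueue [0,1]
  #15 pop 0: in=11111 → 11111 (no change)
  #16 pop 1: in=11111 → 11111 (no change)

Fixpoint:
  val[0] = 11111
  val[1] = 11111
  val[2] = 11111
  val[3] = 01111
  val[4] = 11111
  val[5] = 11111
  val[6] = 00111
  val[7] = 01010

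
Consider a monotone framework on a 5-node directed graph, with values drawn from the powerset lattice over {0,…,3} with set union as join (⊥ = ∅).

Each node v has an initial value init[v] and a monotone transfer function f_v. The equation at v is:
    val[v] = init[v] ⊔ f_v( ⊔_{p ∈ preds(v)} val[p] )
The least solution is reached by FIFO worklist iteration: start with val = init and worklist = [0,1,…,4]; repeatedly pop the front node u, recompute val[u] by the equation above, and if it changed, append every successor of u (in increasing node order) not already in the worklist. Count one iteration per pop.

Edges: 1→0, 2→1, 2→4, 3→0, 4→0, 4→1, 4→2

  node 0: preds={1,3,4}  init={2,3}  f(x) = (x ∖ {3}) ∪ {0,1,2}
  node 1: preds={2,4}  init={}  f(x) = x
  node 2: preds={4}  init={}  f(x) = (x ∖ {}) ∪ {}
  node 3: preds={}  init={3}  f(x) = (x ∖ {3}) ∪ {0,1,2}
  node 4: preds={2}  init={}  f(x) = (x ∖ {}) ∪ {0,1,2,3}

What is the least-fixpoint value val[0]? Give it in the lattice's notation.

{0,1,2,3}

Trace (11 dequeues):
  [1] u=0 | in {3} | out {0,1,2,3} | prev {2,3} | push {}
  [2] u=1 | in {} | out {} | ==
  [3] u=2 | in {} | out {} | ==
  [4] u=3 | in {} | out {0,1,2,3} | prev {3} | push {0}
  [5] u=4 | in {} | out {0,1,2,3} | prev {} | push {1,2}
  [6] u=0 | in {0,1,2,3} | out {0,1,2,3} | ==
  [7] u=1 | in {0,1,2,3} | out {0,1,2,3} | prev {} | push {0}
  [8] u=2 | in {0,1,2,3} | out {0,1,2,3} | prev {} | push {1,4}
  [9] u=0 | in {0,1,2,3} | out {0,1,2,3} | ==
  [10] u=1 | in {0,1,2,3} | out {0,1,2,3} | ==
  [11] u=4 | in {0,1,2,3} | out {0,1,2,3} | ==

Converged values:
  [0] {0,1,2,3}
  [1] {0,1,2,3}
  [2] {0,1,2,3}
  [3] {0,1,2,3}
  [4] {0,1,2,3}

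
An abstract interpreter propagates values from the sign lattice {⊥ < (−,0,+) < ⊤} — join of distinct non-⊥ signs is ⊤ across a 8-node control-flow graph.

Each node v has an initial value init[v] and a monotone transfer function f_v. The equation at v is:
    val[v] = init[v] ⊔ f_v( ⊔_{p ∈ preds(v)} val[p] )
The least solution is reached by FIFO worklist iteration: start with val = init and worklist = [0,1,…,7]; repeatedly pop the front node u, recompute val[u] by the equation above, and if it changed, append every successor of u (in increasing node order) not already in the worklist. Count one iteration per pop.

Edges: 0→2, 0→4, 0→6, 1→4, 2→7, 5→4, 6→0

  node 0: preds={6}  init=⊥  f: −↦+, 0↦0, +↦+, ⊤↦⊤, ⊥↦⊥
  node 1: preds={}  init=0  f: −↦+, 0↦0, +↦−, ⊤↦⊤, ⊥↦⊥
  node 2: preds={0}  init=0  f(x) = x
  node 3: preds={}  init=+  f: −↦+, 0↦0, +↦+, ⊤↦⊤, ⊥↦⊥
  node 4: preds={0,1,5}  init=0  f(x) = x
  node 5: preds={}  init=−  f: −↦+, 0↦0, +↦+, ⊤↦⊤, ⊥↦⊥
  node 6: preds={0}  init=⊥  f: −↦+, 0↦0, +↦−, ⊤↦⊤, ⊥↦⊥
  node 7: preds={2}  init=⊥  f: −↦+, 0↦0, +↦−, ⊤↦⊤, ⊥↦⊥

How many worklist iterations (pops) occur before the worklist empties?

Iteration log — 8 steps:
  step 1. node 0  ⊔preds=⊥  new=⊥  stable
  step 2. node 1  ⊔preds=⊥  new=0  stable
  step 3. node 2  ⊔preds=⊥  new=0  stable
  step 4. node 3  ⊔preds=⊥  new=+  stable
  step 5. node 4  ⊔preds=⊤  new=⊤  old=0  +wl: 
  step 6. node 5  ⊔preds=⊥  new=−  stable
  step 7. node 6  ⊔preds=⊥  new=⊥  stable
  step 8. node 7  ⊔preds=0  new=0  old=⊥  +wl: 

Least fixpoint reached:
  node 0: ⊥
  node 1: 0
  node 2: 0
  node 3: +
  node 4: ⊤
  node 5: −
  node 6: ⊥
  node 7: 0

8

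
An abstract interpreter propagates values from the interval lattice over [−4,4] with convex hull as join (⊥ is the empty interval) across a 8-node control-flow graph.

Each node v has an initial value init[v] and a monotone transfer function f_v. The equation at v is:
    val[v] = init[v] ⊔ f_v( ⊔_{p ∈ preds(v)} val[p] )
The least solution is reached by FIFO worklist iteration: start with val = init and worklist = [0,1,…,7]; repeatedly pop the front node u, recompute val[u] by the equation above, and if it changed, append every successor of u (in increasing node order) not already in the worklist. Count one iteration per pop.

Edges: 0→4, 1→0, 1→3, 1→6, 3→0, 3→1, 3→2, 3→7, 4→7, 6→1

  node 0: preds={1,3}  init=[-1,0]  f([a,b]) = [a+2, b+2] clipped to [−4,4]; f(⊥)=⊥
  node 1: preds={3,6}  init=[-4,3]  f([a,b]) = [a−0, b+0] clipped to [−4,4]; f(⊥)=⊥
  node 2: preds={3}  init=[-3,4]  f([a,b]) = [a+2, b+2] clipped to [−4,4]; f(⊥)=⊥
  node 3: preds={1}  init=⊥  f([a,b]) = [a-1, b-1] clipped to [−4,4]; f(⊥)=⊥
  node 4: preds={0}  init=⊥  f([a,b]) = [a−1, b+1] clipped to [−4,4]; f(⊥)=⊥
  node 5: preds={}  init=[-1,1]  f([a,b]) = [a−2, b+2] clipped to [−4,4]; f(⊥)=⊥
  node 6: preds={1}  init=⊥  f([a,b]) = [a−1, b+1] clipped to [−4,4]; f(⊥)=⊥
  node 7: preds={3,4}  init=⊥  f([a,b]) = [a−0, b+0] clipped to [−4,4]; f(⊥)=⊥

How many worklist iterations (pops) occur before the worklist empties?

18

Worklist (18 pops):
  #1 pop 0: in=[-4,3] → [-2,4] (was [-1,0]); enqueue []
  #2 pop 1: in=⊥ → [-4,3] (no change)
  #3 pop 2: in=⊥ → [-3,4] (no change)
  #4 pop 3: in=[-4,3] → [-4,2] (was ⊥); enqueue [0,1,2]
  #5 pop 4: in=[-2,4] → [-3,4] (was ⊥); enqueue []
  #6 pop 5: in=⊥ → [-1,1] (no change)
  #7 pop 6: in=[-4,3] → [-4,4] (was ⊥); enqueue []
  #8 pop 7: in=[-4,4] → [-4,4] (was ⊥); enqueue []
  #9 pop 0: in=[-4,3] → [-2,4] (no change)
  #10 pop 1: in=[-4,4] → [-4,4] (was [-4,3]); enqueue [0,3,6]
  #11 pop 2: in=[-4,2] → [-3,4] (no change)
  #12 pop 0: in=[-4,4] → [-2,4] (no change)
  #13 pop 3: in=[-4,4] → [-4,3] (was [-4,2]); enqueue [0,1,2,7]
  #14 pop 6: in=[-4,4] → [-4,4] (no change)
  #15 pop 0: in=[-4,4] → [-2,4] (no change)
  #16 pop 1: in=[-4,4] → [-4,4] (no change)
  #17 pop 2: in=[-4,3] → [-3,4] (no change)
  #18 pop 7: in=[-4,4] → [-4,4] (no change)

Fixpoint:
  val[0] = [-2,4]
  val[1] = [-4,4]
  val[2] = [-3,4]
  val[3] = [-4,3]
  val[4] = [-3,4]
  val[5] = [-1,1]
  val[6] = [-4,4]
  val[7] = [-4,4]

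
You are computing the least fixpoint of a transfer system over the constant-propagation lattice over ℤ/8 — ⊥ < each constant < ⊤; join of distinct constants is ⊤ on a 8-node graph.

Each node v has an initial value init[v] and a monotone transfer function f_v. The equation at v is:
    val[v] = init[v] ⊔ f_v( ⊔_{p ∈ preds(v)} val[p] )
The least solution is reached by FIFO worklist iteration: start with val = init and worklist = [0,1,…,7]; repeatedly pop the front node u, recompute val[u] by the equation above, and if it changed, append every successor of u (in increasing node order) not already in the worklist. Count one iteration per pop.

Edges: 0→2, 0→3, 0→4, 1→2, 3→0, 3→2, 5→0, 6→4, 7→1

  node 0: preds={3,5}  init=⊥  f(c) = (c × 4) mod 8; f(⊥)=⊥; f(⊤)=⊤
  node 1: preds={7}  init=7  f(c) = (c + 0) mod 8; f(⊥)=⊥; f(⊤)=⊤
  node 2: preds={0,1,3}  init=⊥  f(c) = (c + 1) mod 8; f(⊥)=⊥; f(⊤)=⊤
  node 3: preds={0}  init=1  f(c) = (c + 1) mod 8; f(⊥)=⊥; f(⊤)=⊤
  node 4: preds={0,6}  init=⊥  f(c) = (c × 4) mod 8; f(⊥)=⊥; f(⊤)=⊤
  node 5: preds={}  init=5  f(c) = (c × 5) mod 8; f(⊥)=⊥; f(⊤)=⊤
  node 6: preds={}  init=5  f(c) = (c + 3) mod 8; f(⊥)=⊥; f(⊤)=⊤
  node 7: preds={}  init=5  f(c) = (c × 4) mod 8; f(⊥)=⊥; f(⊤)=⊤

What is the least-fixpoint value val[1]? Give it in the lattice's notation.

⊤

Worklist (10 pops):
  #1 pop 0: in=⊤ → ⊤ (was ⊥); enqueue []
  #2 pop 1: in=5 → ⊤ (was 7); enqueue []
  #3 pop 2: in=⊤ → ⊤ (was ⊥); enqueue []
  #4 pop 3: in=⊤ → ⊤ (was 1); enqueue [0,2]
  #5 pop 4: in=⊤ → ⊤ (was ⊥); enqueue []
  #6 pop 5: in=⊥ → 5 (no change)
  #7 pop 6: in=⊥ → 5 (no change)
  #8 pop 7: in=⊥ → 5 (no change)
  #9 pop 0: in=⊤ → ⊤ (no change)
  #10 pop 2: in=⊤ → ⊤ (no change)

Fixpoint:
  val[0] = ⊤
  val[1] = ⊤
  val[2] = ⊤
  val[3] = ⊤
  val[4] = ⊤
  val[5] = 5
  val[6] = 5
  val[7] = 5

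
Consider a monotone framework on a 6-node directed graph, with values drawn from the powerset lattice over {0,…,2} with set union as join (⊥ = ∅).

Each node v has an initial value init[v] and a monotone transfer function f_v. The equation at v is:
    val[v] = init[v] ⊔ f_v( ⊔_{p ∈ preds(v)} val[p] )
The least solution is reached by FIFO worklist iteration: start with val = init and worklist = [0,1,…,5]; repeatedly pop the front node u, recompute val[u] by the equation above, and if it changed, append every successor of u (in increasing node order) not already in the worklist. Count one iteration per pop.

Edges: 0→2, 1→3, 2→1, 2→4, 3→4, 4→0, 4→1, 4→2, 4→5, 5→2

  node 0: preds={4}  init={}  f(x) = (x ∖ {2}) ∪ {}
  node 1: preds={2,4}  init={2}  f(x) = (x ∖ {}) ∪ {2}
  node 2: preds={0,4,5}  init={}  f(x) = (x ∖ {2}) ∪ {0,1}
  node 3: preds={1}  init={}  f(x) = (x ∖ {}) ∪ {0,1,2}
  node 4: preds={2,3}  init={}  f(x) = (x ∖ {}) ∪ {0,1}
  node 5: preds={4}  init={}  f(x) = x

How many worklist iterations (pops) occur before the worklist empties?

10

Iteration log — 10 steps:
  step 1. node 0  ⊔preds={}  new={}  stable
  step 2. node 1  ⊔preds={}  new={2}  stable
  step 3. node 2  ⊔preds={}  new={0,1}  old={}  +wl: 1
  step 4. node 3  ⊔preds={2}  new={0,1,2}  old={}  +wl: 
  step 5. node 4  ⊔preds={0,1,2}  new={0,1,2}  old={}  +wl: 0,2
  step 6. node 5  ⊔preds={0,1,2}  new={0,1,2}  old={}  +wl: 
  step 7. node 1  ⊔preds={0,1,2}  new={0,1,2}  old={2}  +wl: 3
  step 8. node 0  ⊔preds={0,1,2}  new={0,1}  old={}  +wl: 
  step 9. node 2  ⊔preds={0,1,2}  new={0,1}  stable
  step 10. node 3  ⊔preds={0,1,2}  new={0,1,2}  stable

Least fixpoint reached:
  node 0: {0,1}
  node 1: {0,1,2}
  node 2: {0,1}
  node 3: {0,1,2}
  node 4: {0,1,2}
  node 5: {0,1,2}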